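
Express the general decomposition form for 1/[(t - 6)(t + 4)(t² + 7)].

Two linear + quadratic: A/(t - 6) + B/(t + 4) + (Ct + D)/(t² + 7)


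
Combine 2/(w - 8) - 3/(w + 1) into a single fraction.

Common denominator (w - 8)(w + 1). Numerator: 2(w + 1) - 3(w - 8) = (2w + 2) - (3w - 24) = -w + 26
Result: (-w + 26)/[(w - 8)(w + 1)]


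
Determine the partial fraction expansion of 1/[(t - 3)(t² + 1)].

Cover-up at t = 3: α = 1/(3² + 1) = 1/10. Then β = -α = -1/10, γ = -α·(0 + 3) = -3/10
Result: (1/10)/(t - 3) - ((1/10)t + 3/10)/(t² + 1)


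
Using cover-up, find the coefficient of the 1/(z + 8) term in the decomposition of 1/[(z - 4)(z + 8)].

Cover (z + 8), set z=-8: 1/((z - 4) at z=-8) = 1/(-12) = -1/12


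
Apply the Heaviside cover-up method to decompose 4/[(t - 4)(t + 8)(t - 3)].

Cover (t - 4), t=4: α = 4/[(4 + 8)(4 - 3)] = 1/3. Cover (t + 8), t=-8: β = 4/[(-8 - 4)(-8 - 3)] = 1/33. Cover (t - 3), t=3: γ = 4/[(3 - 4)(3 + 8)] = -4/11.
Result: (1/3)/(t - 4) + (1/33)/(t + 8) - (4/11)/(t - 3)


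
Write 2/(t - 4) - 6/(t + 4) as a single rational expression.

Common denominator (t - 4)(t + 4). Numerator: 2(t + 4) - 6(t - 4) = (2t + 8) - (6t - 24) = -4t + 32
Result: (-4t + 32)/[(t - 4)(t + 4)]


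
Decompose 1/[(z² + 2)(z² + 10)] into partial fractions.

Coefficient matching gives α = γ = 0, β = 1/(10-2) = 1/8, δ = -β = -1/8
Result: (1/8)/(z² + 2) - (1/8)/(z² + 10)


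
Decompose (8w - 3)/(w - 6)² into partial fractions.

(8w - 3) = P(w - 6) + Q. At w = 6: Q = 8·6 - 3 = 45. Coeff of w: P = 8
Result: 8/(w - 6) + 45/(w - 6)²


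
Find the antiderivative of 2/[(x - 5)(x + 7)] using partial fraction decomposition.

Decompose: 2/[(x - 5)(x + 7)] = (1/6)/(x - 5) - (1/6)/(x + 7). Integrate each term: (1/6) ln|(x - 5)| - (1/6) ln|(x + 7)| + C


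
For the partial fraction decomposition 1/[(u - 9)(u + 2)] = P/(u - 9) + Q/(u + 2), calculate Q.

Cover-up at u = -2: Q = 1/(-2 - 9) = -1/11


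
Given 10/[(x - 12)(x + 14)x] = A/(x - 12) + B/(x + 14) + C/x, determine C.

Cover-up at x = 0: C = 10/[(0 - 12)(0 + 14)] = 10/[(-12)(14)] = -10/168 = -5/84


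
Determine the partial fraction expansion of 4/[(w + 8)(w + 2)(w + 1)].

Using cover-up method: A = 2/21, B = -2/3, C = 4/7
Result: (2/21)/(w + 8) - (2/3)/(w + 2) + (4/7)/(w + 1)


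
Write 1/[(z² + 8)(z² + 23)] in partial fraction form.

Coefficient matching gives α = γ = 0, β = 1/(23-8) = 1/15, δ = -β = -1/15
Result: (1/15)/(z² + 8) - (1/15)/(z² + 23)


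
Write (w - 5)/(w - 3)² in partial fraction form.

(w - 5) = P(w - 3) + Q. At w = 3: Q = 1·3 - 5 = -2. Coeff of w: P = 1
Result: 1/(w - 3) - 2/(w - 3)²


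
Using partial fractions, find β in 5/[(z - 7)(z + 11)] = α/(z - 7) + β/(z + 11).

Cover-up at z = -11: β = 5/(-11 - 7) = -5/18


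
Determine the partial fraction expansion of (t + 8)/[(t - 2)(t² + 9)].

At t=2: A = (1·2 + 8)/(2² + 9) = 10/13. B = -A = -10/13, C = 1 - 2·A = -7/13
Result: (10/13)/(t - 2) - ((10/13)t + 7/13)/(t² + 9)


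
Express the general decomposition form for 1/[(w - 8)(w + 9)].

Distinct linear factors: A/(w - 8) + B/(w + 9)


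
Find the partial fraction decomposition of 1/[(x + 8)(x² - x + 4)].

Cover-up at x = -8: A = 1/((-8)² - 1·(-8) + 4) = 1/76. Then B = -A = -1/76, C = -A·(-1 - 8) = 9/76
Result: (1/76)/(x + 8) - ((1/76)x - 9/76)/(x² - x + 4)


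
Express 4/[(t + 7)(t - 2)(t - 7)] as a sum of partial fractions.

Using cover-up method: α = 2/63, β = -4/45, γ = 2/35
Result: (2/63)/(t + 7) - (4/45)/(t - 2) + (2/35)/(t - 7)


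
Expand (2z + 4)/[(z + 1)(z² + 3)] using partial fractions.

At z=-1: α = (2·(-1) + 4)/((-1)² + 3) = 1/2. β = -α = -1/2, γ = 2 - (-1)·α = 5/2
Result: (1/2)/(z + 1) - ((1/2)z - 5/2)/(z² + 3)


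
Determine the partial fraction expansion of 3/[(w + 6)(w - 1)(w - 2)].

Using cover-up method: A = 3/56, B = -3/7, C = 3/8
Result: (3/56)/(w + 6) - (3/7)/(w - 1) + (3/8)/(w - 2)


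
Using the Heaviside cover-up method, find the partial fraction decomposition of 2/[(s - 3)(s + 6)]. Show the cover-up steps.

Cover (s - 3): set s=3, get P = 2/(3 + 6) = 2/9. Cover (s + 6): set s=-6, get Q = 2/(-6 - 3) = -2/9.
Result: (2/9)/(s - 3) - (2/9)/(s + 6)


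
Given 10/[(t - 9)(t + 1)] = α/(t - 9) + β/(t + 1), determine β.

Cover-up at t = -1: β = 10/(-1 - 9) = -10/10 = -1


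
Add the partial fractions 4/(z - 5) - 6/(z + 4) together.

Common denominator (z - 5)(z + 4). Numerator: 4(z + 4) - 6(z - 5) = (4z + 16) - (6z - 30) = -2z + 46
Result: (-2z + 46)/[(z - 5)(z + 4)]


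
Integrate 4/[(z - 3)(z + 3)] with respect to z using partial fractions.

Decompose: 4/[(z - 3)(z + 3)] = (2/3)/(z - 3) - (2/3)/(z + 3). Integrate each term: (2/3) ln|(z - 3)| - (2/3) ln|(z + 3)| + C


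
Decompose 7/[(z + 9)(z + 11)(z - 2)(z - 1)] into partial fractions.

Using Heaviside cover-up: (7/220)/(z + 9) - (7/312)/(z + 11) + (7/143)/(z - 2) - (7/120)/(z - 1)


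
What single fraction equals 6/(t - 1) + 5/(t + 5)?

Common denominator (t - 1)(t + 5). Numerator: 6(t + 5) + 5(t - 1) = (6t + 30) + (5t - 5) = 11t + 25
Result: (11t + 25)/[(t - 1)(t + 5)]


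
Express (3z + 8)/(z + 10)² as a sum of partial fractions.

(3z + 8) = P(z + 10) + Q. At z = -10: Q = 3·(-10) + 8 = -22. Coeff of z: P = 3
Result: 3/(z + 10) - 22/(z + 10)²


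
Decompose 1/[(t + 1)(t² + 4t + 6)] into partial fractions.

Cover-up at t = -1: P = 1/((-1)² + 4·(-1) + 6) = 1/3. Then Q = -P = -1/3, R = -P·(4 - 1) = -1
Result: (1/3)/(t + 1) - ((1/3)t + 1)/(t² + 4t + 6)


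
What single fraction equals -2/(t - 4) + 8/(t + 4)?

Common denominator (t - 4)(t + 4). Numerator: -2(t + 4) + 8(t - 4) = (-2t - 8) + (8t - 32) = 6t - 40
Result: (6t - 40)/[(t - 4)(t + 4)]


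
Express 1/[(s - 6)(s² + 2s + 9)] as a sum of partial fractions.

Cover-up at s = 6: A = 1/(6² + 2·6 + 9) = 1/57. Then B = -A = -1/57, C = -A·(2 + 6) = -8/57
Result: (1/57)/(s - 6) - ((1/57)s + 8/57)/(s² + 2s + 9)


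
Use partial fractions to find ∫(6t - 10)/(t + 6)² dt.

Decompose: α = 6, β = 6·(-6) - 10 = -46, so (6t - 10)/(t + 6)² = 6/(t + 6) - 46/(t + 6)². Integrate: ∫ α/(t + 6) dt = 6 ln|(t + 6)|; ∫ β/(t + 6)² dt = 46/(t + 6). Sum: 6 ln|(t + 6)| + 46/(t + 6) + C


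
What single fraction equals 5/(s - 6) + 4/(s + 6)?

Common denominator (s - 6)(s + 6). Numerator: 5(s + 6) + 4(s - 6) = (5s + 30) + (4s - 24) = 9s + 6
Result: (9s + 6)/[(s - 6)(s + 6)]


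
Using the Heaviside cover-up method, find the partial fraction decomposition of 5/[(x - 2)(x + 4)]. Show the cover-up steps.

Cover (x - 2): set x=2, get A = 5/(2 + 4) = 5/6. Cover (x + 4): set x=-4, get B = 5/(-4 - 2) = -5/6.
Result: (5/6)/(x - 2) - (5/6)/(x + 4)


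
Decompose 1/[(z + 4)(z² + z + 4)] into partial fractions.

Cover-up at z = -4: α = 1/((-4)² + 1·(-4) + 4) = 1/16. Then β = -α = -1/16, γ = -α·(1 - 4) = 3/16
Result: (1/16)/(z + 4) - ((1/16)z - 3/16)/(z² + z + 4)


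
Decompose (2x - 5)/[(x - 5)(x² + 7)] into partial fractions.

At x=5: α = (2·5 - 5)/(5² + 7) = 5/32. β = -α = -5/32, γ = 2 - 5·α = 39/32
Result: (5/32)/(x - 5) - ((5/32)x - 39/32)/(x² + 7)


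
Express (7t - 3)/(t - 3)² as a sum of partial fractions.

(7t - 3) = A(t - 3) + B. At t = 3: B = 7·3 - 3 = 18. Coeff of t: A = 7
Result: 7/(t - 3) + 18/(t - 3)²


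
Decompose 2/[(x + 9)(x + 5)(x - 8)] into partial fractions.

Using cover-up method: A = 1/34, B = -1/26, C = 2/221
Result: (1/34)/(x + 9) - (1/26)/(x + 5) + (2/221)/(x - 8)


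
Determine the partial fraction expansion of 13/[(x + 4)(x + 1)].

13/(x + 4)(x + 1) = A/(x + 4) + B/(x + 1). A = 13/(-4 + 1) = -13/3, B = 13/(-1 + 4) = 13/3
Result: (-13/3)/(x + 4) + (13/3)/(x + 1)


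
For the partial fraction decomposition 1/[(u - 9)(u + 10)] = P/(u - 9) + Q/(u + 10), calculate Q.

Cover-up at u = -10: Q = 1/(-10 - 9) = -1/19


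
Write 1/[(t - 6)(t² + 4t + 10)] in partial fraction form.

Cover-up at t = 6: α = 1/(6² + 4·6 + 10) = 1/70. Then β = -α = -1/70, γ = -α·(4 + 6) = -1/7
Result: (1/70)/(t - 6) - ((1/70)t + 1/7)/(t² + 4t + 10)


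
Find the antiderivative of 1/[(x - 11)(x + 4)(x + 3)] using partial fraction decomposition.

Cover-up: A = 1/210, B = 1/15, C = -1/14. Decomposition: (1/210)/(x - 11) + (1/15)/(x + 4) - (1/14)/(x + 3). Integrate each term: (1/210) ln|(x - 11)| + (1/15) ln|(x + 4)| - (1/14) ln|(x + 3)| + C


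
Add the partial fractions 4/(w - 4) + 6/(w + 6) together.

Common denominator (w - 4)(w + 6). Numerator: 4(w + 6) + 6(w - 4) = (4w + 24) + (6w - 24) = 10w
Result: (10w)/[(w - 4)(w + 6)]


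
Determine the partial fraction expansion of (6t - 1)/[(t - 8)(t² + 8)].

At t=8: α = (6·8 - 1)/(8² + 8) = 47/72. β = -α = -47/72, γ = 6 - 8·α = 7/9
Result: (47/72)/(t - 8) - ((47/72)t - 7/9)/(t² + 8)


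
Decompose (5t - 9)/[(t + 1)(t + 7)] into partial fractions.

At t=-1: P = (5·(-1) - 9)/(-1 + 7) = -7/3. At t=-7: Q = (5·(-7) - 9)/(-7 + 1) = 22/3
Result: (-7/3)/(t + 1) + (22/3)/(t + 7)


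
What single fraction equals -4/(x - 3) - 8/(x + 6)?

Common denominator (x - 3)(x + 6). Numerator: -4(x + 6) - 8(x - 3) = (-4x - 24) - (8x - 24) = -12x
Result: (-12x)/[(x - 3)(x + 6)]


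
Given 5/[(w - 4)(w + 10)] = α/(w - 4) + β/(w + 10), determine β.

Cover-up at w = -10: β = 5/(-10 - 4) = -5/14


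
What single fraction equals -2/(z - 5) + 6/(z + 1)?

Common denominator (z - 5)(z + 1). Numerator: -2(z + 1) + 6(z - 5) = (-2z - 2) + (6z - 30) = 4z - 32
Result: (4z - 32)/[(z - 5)(z + 1)]


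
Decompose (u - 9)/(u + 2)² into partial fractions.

(u - 9) = P(u + 2) + Q. At u = -2: Q = 1·(-2) - 9 = -11. Coeff of u: P = 1
Result: 1/(u + 2) - 11/(u + 2)²


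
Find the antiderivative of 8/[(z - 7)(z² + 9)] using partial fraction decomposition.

Cover-up at z=7: A = 8/(7²+9) = 4/29. Coeff matching: B = -4/29, C = -28/29. Decomposition: (4/29)/(z - 7) - ((4/29)z + 28/29)/(z² + 9). Integrate: linear → ln, quadratic → (1/2)ln + arctan: (4/29) ln|(z - 7)| - (2/29) ln(z² + 9) - (28/87) arctan(z/3) + C


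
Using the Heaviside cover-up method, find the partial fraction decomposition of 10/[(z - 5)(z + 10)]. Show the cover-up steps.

Cover (z - 5): set z=5, get P = 10/(5 + 10) = 2/3. Cover (z + 10): set z=-10, get Q = 10/(-10 - 5) = -2/3.
Result: (2/3)/(z - 5) - (2/3)/(z + 10)


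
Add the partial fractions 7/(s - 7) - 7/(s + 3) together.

Common denominator (s - 7)(s + 3). Numerator: 7(s + 3) - 7(s - 7) = (7s + 21) - (7s - 49) = 70
Result: (70)/[(s - 7)(s + 3)]


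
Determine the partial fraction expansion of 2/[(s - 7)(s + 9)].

2/(s - 7)(s + 9) = P/(s - 7) + Q/(s + 9). P = 2/(7 + 9) = 1/8, Q = 2/(-9 - 7) = -1/8
Result: (1/8)/(s - 7) - (1/8)/(s + 9)


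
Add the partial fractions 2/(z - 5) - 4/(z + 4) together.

Common denominator (z - 5)(z + 4). Numerator: 2(z + 4) - 4(z - 5) = (2z + 8) - (4z - 20) = -2z + 28
Result: (-2z + 28)/[(z - 5)(z + 4)]


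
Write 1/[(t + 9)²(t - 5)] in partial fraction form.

Cover-up at t=5: C = 1/(5 + 9)² = 1/196. Cover-up at t=-9: B = 1/(-9 - 5) = -1/14. Comparing t² coeff: A = -C = -1/196
Result: (-1/196)/(t + 9) - (1/14)/(t + 9)² + (1/196)/(t - 5)


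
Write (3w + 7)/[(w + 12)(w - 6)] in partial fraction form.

At w=-12: A = (3·(-12) + 7)/(-12 - 6) = 29/18. At w=6: B = (3·6 + 7)/(6 + 12) = 25/18
Result: (29/18)/(w + 12) + (25/18)/(w - 6)


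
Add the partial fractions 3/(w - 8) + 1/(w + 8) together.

Common denominator (w - 8)(w + 8). Numerator: 3(w + 8) + 1(w - 8) = (3w + 24) + (w - 8) = 4w + 16
Result: (4w + 16)/[(w - 8)(w + 8)]


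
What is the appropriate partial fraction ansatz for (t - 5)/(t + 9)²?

Repeated linear factor: P/(t + 9) + Q/(t + 9)²


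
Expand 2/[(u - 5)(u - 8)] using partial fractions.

2/(u - 5)(u - 8) = A/(u - 5) + B/(u - 8). A = 2/(5 - 8) = -2/3, B = 2/(8 - 5) = 2/3
Result: (-2/3)/(u - 5) + (2/3)/(u - 8)


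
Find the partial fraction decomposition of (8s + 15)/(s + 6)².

(8s + 15) = A(s + 6) + B. At s = -6: B = 8·(-6) + 15 = -33. Coeff of s: A = 8
Result: 8/(s + 6) - 33/(s + 6)²


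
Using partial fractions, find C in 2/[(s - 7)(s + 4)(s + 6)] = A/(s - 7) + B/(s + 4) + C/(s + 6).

Cover-up at s = -6: C = 2/[(-6 - 7)(-6 + 4)] = 2/[(-13)(-2)] = 2/26 = 1/13


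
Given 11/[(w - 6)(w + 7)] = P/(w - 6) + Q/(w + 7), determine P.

Cover-up at w = 6: P = 11/(6 + 7) = 11/13


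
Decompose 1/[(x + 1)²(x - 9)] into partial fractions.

Cover-up at x=9: R = 1/(9 + 1)² = 1/100. Cover-up at x=-1: Q = 1/(-1 - 9) = -1/10. Comparing x² coeff: P = -R = -1/100
Result: (-1/100)/(x + 1) - (1/10)/(x + 1)² + (1/100)/(x - 9)


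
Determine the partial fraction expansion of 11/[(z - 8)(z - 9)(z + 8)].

Using cover-up method: P = -11/16, Q = 11/17, R = 11/272
Result: (-11/16)/(z - 8) + (11/17)/(z - 9) + (11/272)/(z + 8)


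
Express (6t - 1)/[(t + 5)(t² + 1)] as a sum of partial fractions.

At t=-5: α = (6·(-5) - 1)/((-5)² + 1) = -31/26. β = -α = 31/26, γ = 6 - (-5)·α = 1/26
Result: (-31/26)/(t + 5) + ((31/26)t + 1/26)/(t² + 1)


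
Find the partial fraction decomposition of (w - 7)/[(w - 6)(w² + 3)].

At w=6: α = (1·6 - 7)/(6² + 3) = -1/39. β = -α = 1/39, γ = 1 - 6·α = 15/13
Result: (-1/39)/(w - 6) + ((1/39)w + 15/13)/(w² + 3)


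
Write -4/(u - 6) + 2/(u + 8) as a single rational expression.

Common denominator (u - 6)(u + 8). Numerator: -4(u + 8) + 2(u - 6) = (-4u - 32) + (2u - 12) = -2u - 44
Result: (-2u - 44)/[(u - 6)(u + 8)]


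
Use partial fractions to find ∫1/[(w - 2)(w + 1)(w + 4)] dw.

Cover-up: α = 1/18, β = -1/9, γ = 1/18. Decomposition: (1/18)/(w - 2) - (1/9)/(w + 1) + (1/18)/(w + 4). Integrate each term: (1/18) ln|(w - 2)| - (1/9) ln|(w + 1)| + (1/18) ln|(w + 4)| + C


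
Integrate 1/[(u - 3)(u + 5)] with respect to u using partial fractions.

Decompose: 1/[(u - 3)(u + 5)] = (1/8)/(u - 3) - (1/8)/(u + 5). Integrate each term: (1/8) ln|(u - 3)| - (1/8) ln|(u + 5)| + C


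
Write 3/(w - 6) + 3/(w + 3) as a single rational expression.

Common denominator (w - 6)(w + 3). Numerator: 3(w + 3) + 3(w - 6) = (3w + 9) + (3w - 18) = 6w - 9
Result: (6w - 9)/[(w - 6)(w + 3)]


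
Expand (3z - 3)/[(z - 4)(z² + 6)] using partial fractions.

At z=4: P = (3·4 - 3)/(4² + 6) = 9/22. Q = -P = -9/22, R = 3 - 4·P = 15/11
Result: (9/22)/(z - 4) - ((9/22)z - 15/11)/(z² + 6)


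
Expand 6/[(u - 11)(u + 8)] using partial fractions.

6/(u - 11)(u + 8) = A/(u - 11) + B/(u + 8). A = 6/(11 + 8) = 6/19, B = 6/(-8 - 11) = -6/19
Result: (6/19)/(u - 11) - (6/19)/(u + 8)


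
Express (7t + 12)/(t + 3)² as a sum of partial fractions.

(7t + 12) = P(t + 3) + Q. At t = -3: Q = 7·(-3) + 12 = -9. Coeff of t: P = 7
Result: 7/(t + 3) - 9/(t + 3)²


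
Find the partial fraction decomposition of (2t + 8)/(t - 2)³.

(2t + 8) = P(t - 2)² + Q(t - 2) + R. At t = 2: R = 2·2 + 8 = 12. Coefficients: P = 0, Q = 2
Result: 2/(t - 2)² + 12/(t - 2)³


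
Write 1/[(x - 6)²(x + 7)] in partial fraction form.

Cover-up at x=-7: γ = 1/(-7 - 6)² = 1/169. Cover-up at x=6: β = 1/(6 + 7) = 1/13. Comparing x² coeff: α = -γ = -1/169
Result: (-1/169)/(x - 6) + (1/13)/(x - 6)² + (1/169)/(x + 7)


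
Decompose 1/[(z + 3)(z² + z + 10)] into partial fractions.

Cover-up at z = -3: α = 1/((-3)² + 1·(-3) + 10) = 1/16. Then β = -α = -1/16, γ = -α·(1 - 3) = 1/8
Result: (1/16)/(z + 3) - ((1/16)z - 1/8)/(z² + z + 10)


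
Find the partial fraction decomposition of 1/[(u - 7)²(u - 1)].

Cover-up at u=1: R = 1/(1 - 7)² = 1/36. Cover-up at u=7: Q = 1/(7 - 1) = 1/6. Comparing u² coeff: P = -R = -1/36
Result: (-1/36)/(u - 7) + (1/6)/(u - 7)² + (1/36)/(u - 1)


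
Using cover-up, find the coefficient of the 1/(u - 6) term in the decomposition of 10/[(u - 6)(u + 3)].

Cover (u - 6), set u=6: 10/((u + 3) at u=6) = 10/(9) = 10/9


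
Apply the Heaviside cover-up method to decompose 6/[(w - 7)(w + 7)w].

Cover (w - 7), w=7: A = 6/[(7 + 7)(7 - 0)] = 3/49. Cover (w + 7), w=-7: B = 6/[(-7 - 7)(-7 - 0)] = 3/49. Cover w, w=0: C = 6/[(0 - 7)(0 + 7)] = -6/49.
Result: (3/49)/(w - 7) + (3/49)/(w + 7) - (6/49)/w


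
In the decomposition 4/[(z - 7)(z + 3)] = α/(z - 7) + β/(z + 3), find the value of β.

Cover-up at z = -3: β = 4/(-3 - 7) = -4/10 = -2/5


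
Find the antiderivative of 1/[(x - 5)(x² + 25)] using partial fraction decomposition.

Cover-up at x=5: A = 1/(5²+25) = 1/50. Coeff matching: B = -1/50, C = -1/10. Decomposition: (1/50)/(x - 5) - ((1/50)x + 1/10)/(x² + 25). Integrate: linear → ln, quadratic → (1/2)ln + arctan: (1/50) ln|(x - 5)| - (1/100) ln(x² + 25) - (1/50) arctan(x/5) + C


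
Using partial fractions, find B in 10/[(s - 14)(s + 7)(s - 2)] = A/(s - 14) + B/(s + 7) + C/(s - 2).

Cover-up at s = -7: B = 10/[(-7 - 14)(-7 - 2)] = 10/[(-21)(-9)] = 10/189


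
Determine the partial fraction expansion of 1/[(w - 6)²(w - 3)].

Cover-up at w=3: R = 1/(3 - 6)² = 1/9. Cover-up at w=6: Q = 1/(6 - 3) = 1/3. Comparing w² coeff: P = -R = -1/9
Result: (-1/9)/(w - 6) + (1/3)/(w - 6)² + (1/9)/(w - 3)


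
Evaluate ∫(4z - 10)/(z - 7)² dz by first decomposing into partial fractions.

Decompose: P = 4, Q = 4·7 - 10 = 18, so (4z - 10)/(z - 7)² = 4/(z - 7) + 18/(z - 7)². Integrate: ∫ P/(z - 7) dz = 4 ln|(z - 7)|; ∫ Q/(z - 7)² dz = -18/(z - 7). Sum: 4 ln|(z - 7)| - 18/(z - 7) + C


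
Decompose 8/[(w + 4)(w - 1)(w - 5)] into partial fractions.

Using cover-up method: A = 8/45, B = -2/5, C = 2/9
Result: (8/45)/(w + 4) - (2/5)/(w - 1) + (2/9)/(w - 5)


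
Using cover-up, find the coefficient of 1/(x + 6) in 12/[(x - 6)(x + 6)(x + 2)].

Cover (x + 6), set x=-6: 12/[(-6 - 6)(-6 + 2)] = 1/4


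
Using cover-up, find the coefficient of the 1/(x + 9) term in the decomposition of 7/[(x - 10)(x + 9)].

Cover (x + 9), set x=-9: 7/((x - 10) at x=-9) = 7/(-19) = -7/19


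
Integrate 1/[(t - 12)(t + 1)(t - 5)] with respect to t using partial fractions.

Cover-up: A = 1/91, B = 1/78, C = -1/42. Decomposition: (1/91)/(t - 12) + (1/78)/(t + 1) - (1/42)/(t - 5). Integrate each term: (1/91) ln|(t - 12)| + (1/78) ln|(t + 1)| - (1/42) ln|(t - 5)| + C


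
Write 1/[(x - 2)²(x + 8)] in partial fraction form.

Cover-up at x=-8: C = 1/(-8 - 2)² = 1/100. Cover-up at x=2: B = 1/(2 + 8) = 1/10. Comparing x² coeff: A = -C = -1/100
Result: (-1/100)/(x - 2) + (1/10)/(x - 2)² + (1/100)/(x + 8)


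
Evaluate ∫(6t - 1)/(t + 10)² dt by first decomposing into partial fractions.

Decompose: P = 6, Q = 6·(-10) - 1 = -61, so (6t - 1)/(t + 10)² = 6/(t + 10) - 61/(t + 10)². Integrate: ∫ P/(t + 10) dt = 6 ln|(t + 10)|; ∫ Q/(t + 10)² dt = 61/(t + 10). Sum: 6 ln|(t + 10)| + 61/(t + 10) + C


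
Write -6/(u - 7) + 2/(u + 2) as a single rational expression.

Common denominator (u - 7)(u + 2). Numerator: -6(u + 2) + 2(u - 7) = (-6u - 12) + (2u - 14) = -4u - 26
Result: (-4u - 26)/[(u - 7)(u + 2)]


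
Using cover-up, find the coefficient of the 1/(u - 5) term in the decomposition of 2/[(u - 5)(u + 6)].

Cover (u - 5), set u=5: 2/((u + 6) at u=5) = 2/(11) = 2/11


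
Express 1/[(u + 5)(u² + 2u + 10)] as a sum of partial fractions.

Cover-up at u = -5: A = 1/((-5)² + 2·(-5) + 10) = 1/25. Then B = -A = -1/25, C = -A·(2 - 5) = 3/25
Result: (1/25)/(u + 5) - ((1/25)u - 3/25)/(u² + 2u + 10)


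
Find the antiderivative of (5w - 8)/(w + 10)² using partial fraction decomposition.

Decompose: A = 5, B = 5·(-10) - 8 = -58, so (5w - 8)/(w + 10)² = 5/(w + 10) - 58/(w + 10)². Integrate: ∫ A/(w + 10) dw = 5 ln|(w + 10)|; ∫ B/(w + 10)² dw = 58/(w + 10). Sum: 5 ln|(w + 10)| + 58/(w + 10) + C


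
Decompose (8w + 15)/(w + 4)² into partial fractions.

(8w + 15) = P(w + 4) + Q. At w = -4: Q = 8·(-4) + 15 = -17. Coeff of w: P = 8
Result: 8/(w + 4) - 17/(w + 4)²


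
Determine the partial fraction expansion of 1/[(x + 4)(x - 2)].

1/(x + 4)(x - 2) = P/(x + 4) + Q/(x - 2). P = 1/(-4 - 2) = -1/6, Q = 1/(2 + 4) = 1/6
Result: (-1/6)/(x + 4) + (1/6)/(x - 2)


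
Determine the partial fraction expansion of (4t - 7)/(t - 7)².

(4t - 7) = A(t - 7) + B. At t = 7: B = 4·7 - 7 = 21. Coeff of t: A = 4
Result: 4/(t - 7) + 21/(t - 7)²


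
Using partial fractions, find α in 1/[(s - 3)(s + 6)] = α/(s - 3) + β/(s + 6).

Cover-up at s = 3: α = 1/(3 + 6) = 1/9


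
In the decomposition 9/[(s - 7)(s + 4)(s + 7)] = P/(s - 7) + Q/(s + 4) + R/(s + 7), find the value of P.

Cover-up at s = 7: P = 9/[(7 + 4)(7 + 7)] = 9/[(11)(14)] = 9/154


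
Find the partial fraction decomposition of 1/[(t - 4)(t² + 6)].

Cover-up at t = 4: P = 1/(4² + 6) = 1/22. Then Q = -P = -1/22, R = -P·(0 + 4) = -2/11
Result: (1/22)/(t - 4) - ((1/22)t + 2/11)/(t² + 6)


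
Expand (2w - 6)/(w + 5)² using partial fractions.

(2w - 6) = P(w + 5) + Q. At w = -5: Q = 2·(-5) - 6 = -16. Coeff of w: P = 2
Result: 2/(w + 5) - 16/(w + 5)²


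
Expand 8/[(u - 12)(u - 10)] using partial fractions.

8/(u - 12)(u - 10) = P/(u - 12) + Q/(u - 10). P = 8/(12 - 10) = 4, Q = 8/(10 - 12) = -4
Result: 4/(u - 12) - 4/(u - 10)


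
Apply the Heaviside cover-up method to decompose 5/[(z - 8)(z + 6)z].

Cover (z - 8), z=8: P = 5/[(8 + 6)(8 - 0)] = 5/112. Cover (z + 6), z=-6: Q = 5/[(-6 - 8)(-6 - 0)] = 5/84. Cover z, z=0: R = 5/[(0 - 8)(0 + 6)] = -5/48.
Result: (5/112)/(z - 8) + (5/84)/(z + 6) - (5/48)/z


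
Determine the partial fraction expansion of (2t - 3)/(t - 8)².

(2t - 3) = P(t - 8) + Q. At t = 8: Q = 2·8 - 3 = 13. Coeff of t: P = 2
Result: 2/(t - 8) + 13/(t - 8)²


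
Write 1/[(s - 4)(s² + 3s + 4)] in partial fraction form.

Cover-up at s = 4: P = 1/(4² + 3·4 + 4) = 1/32. Then Q = -P = -1/32, R = -P·(3 + 4) = -7/32
Result: (1/32)/(s - 4) - ((1/32)s + 7/32)/(s² + 3s + 4)


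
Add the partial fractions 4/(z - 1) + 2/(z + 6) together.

Common denominator (z - 1)(z + 6). Numerator: 4(z + 6) + 2(z - 1) = (4z + 24) + (2z - 2) = 6z + 22
Result: (6z + 22)/[(z - 1)(z + 6)]


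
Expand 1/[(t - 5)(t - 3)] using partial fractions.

1/(t - 5)(t - 3) = α/(t - 5) + β/(t - 3). α = 1/(5 - 3) = 1/2, β = 1/(3 - 5) = -1/2
Result: (1/2)/(t - 5) - (1/2)/(t - 3)


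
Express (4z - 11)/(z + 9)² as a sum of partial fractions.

(4z - 11) = A(z + 9) + B. At z = -9: B = 4·(-9) - 11 = -47. Coeff of z: A = 4
Result: 4/(z + 9) - 47/(z + 9)²


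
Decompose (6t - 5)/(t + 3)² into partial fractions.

(6t - 5) = α(t + 3) + β. At t = -3: β = 6·(-3) - 5 = -23. Coeff of t: α = 6
Result: 6/(t + 3) - 23/(t + 3)²


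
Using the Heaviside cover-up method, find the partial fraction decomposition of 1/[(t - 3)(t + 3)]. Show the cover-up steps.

Cover (t - 3): set t=3, get α = 1/(3 + 3) = 1/6. Cover (t + 3): set t=-3, get β = 1/(-3 - 3) = -1/6.
Result: (1/6)/(t - 3) - (1/6)/(t + 3)


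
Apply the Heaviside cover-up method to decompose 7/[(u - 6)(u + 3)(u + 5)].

Cover (u - 6), u=6: P = 7/[(6 + 3)(6 + 5)] = 7/99. Cover (u + 3), u=-3: Q = 7/[(-3 - 6)(-3 + 5)] = -7/18. Cover (u + 5), u=-5: R = 7/[(-5 - 6)(-5 + 3)] = 7/22.
Result: (7/99)/(u - 6) - (7/18)/(u + 3) + (7/22)/(u + 5)


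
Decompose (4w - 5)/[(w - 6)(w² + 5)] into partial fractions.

At w=6: P = (4·6 - 5)/(6² + 5) = 19/41. Q = -P = -19/41, R = 4 - 6·P = 50/41
Result: (19/41)/(w - 6) - ((19/41)w - 50/41)/(w² + 5)


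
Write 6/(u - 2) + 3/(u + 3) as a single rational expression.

Common denominator (u - 2)(u + 3). Numerator: 6(u + 3) + 3(u - 2) = (6u + 18) + (3u - 6) = 9u + 12
Result: (9u + 12)/[(u - 2)(u + 3)]


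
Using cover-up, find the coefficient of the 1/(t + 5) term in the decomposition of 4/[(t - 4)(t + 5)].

Cover (t + 5), set t=-5: 4/((t - 4) at t=-5) = 4/(-9) = -4/9


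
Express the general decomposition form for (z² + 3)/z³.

Repeated linear factor (power 3): α/z + β/z² + γ/z³


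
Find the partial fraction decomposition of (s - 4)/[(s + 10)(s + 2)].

At s=-10: α = (1·(-10) - 4)/(-10 + 2) = 7/4. At s=-2: β = (1·(-2) - 4)/(-2 + 10) = -3/4
Result: (7/4)/(s + 10) - (3/4)/(s + 2)


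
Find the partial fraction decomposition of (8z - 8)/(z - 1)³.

(8z - 8) = P(z - 1)² + Q(z - 1) + R. At z = 1: R = 8·1 - 8 = 0. Coefficients: P = 0, Q = 8
Result: 8/(z - 1)²


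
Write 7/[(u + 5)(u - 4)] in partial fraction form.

7/(u + 5)(u - 4) = P/(u + 5) + Q/(u - 4). P = 7/(-5 - 4) = -7/9, Q = 7/(4 + 5) = 7/9
Result: (-7/9)/(u + 5) + (7/9)/(u - 4)


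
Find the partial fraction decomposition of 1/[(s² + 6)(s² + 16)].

Coefficient matching gives α = γ = 0, β = 1/(16-6) = 1/10, δ = -β = -1/10
Result: (1/10)/(s² + 6) - (1/10)/(s² + 16)


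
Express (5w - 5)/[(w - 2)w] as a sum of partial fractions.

At w=2: P = (5·2 - 5)/(2 - 0) = 5/2. At w=0: Q = (5·0 - 5)/(0 - 2) = 5/2
Result: (5/2)/(w - 2) + (5/2)/w


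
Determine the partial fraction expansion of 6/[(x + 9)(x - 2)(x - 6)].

Using cover-up method: α = 2/55, β = -3/22, γ = 1/10
Result: (2/55)/(x + 9) - (3/22)/(x - 2) + (1/10)/(x - 6)


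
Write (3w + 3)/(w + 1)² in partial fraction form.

(3w + 3) = α(w + 1) + β. At w = -1: β = 3·(-1) + 3 = 0. Coeff of w: α = 3
Result: 3/(w + 1)


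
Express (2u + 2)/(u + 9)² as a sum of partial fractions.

(2u + 2) = α(u + 9) + β. At u = -9: β = 2·(-9) + 2 = -16. Coeff of u: α = 2
Result: 2/(u + 9) - 16/(u + 9)²


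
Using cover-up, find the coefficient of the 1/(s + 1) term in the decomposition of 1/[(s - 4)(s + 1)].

Cover (s + 1), set s=-1: 1/((s - 4) at s=-1) = 1/(-5) = -1/5


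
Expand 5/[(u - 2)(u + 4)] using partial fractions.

5/(u - 2)(u + 4) = α/(u - 2) + β/(u + 4). α = 5/(2 + 4) = 5/6, β = 5/(-4 - 2) = -5/6
Result: (5/6)/(u - 2) - (5/6)/(u + 4)


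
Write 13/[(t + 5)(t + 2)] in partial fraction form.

13/(t + 5)(t + 2) = α/(t + 5) + β/(t + 2). α = 13/(-5 + 2) = -13/3, β = 13/(-2 + 5) = 13/3
Result: (-13/3)/(t + 5) + (13/3)/(t + 2)


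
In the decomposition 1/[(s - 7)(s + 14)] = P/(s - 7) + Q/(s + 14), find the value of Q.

Cover-up at s = -14: Q = 1/(-14 - 7) = -1/21


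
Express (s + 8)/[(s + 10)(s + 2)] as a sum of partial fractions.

At s=-10: A = (1·(-10) + 8)/(-10 + 2) = 1/4. At s=-2: B = (1·(-2) + 8)/(-2 + 10) = 3/4
Result: (1/4)/(s + 10) + (3/4)/(s + 2)


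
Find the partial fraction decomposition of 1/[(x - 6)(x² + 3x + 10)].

Cover-up at x = 6: α = 1/(6² + 3·6 + 10) = 1/64. Then β = -α = -1/64, γ = -α·(3 + 6) = -9/64
Result: (1/64)/(x - 6) - ((1/64)x + 9/64)/(x² + 3x + 10)


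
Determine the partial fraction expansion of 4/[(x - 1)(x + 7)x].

Using cover-up method: P = 1/2, Q = 1/14, R = -4/7
Result: (1/2)/(x - 1) + (1/14)/(x + 7) - (4/7)/x


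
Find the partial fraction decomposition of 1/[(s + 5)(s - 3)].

1/(s + 5)(s - 3) = α/(s + 5) + β/(s - 3). α = 1/(-5 - 3) = -1/8, β = 1/(3 + 5) = 1/8
Result: (-1/8)/(s + 5) + (1/8)/(s - 3)


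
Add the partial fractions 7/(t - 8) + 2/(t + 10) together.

Common denominator (t - 8)(t + 10). Numerator: 7(t + 10) + 2(t - 8) = (7t + 70) + (2t - 16) = 9t + 54
Result: (9t + 54)/[(t - 8)(t + 10)]


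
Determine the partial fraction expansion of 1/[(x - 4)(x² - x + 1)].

Cover-up at x = 4: A = 1/(4² - 1·4 + 1) = 1/13. Then B = -A = -1/13, C = -A·(-1 + 4) = -3/13
Result: (1/13)/(x - 4) - ((1/13)x + 3/13)/(x² - x + 1)


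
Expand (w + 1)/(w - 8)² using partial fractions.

(w + 1) = α(w - 8) + β. At w = 8: β = 1·8 + 1 = 9. Coeff of w: α = 1
Result: 1/(w - 8) + 9/(w - 8)²


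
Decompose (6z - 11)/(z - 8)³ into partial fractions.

(6z - 11) = A(z - 8)² + B(z - 8) + C. At z = 8: C = 6·8 - 11 = 37. Coefficients: A = 0, B = 6
Result: 6/(z - 8)² + 37/(z - 8)³


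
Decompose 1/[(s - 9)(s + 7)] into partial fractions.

1/(s - 9)(s + 7) = α/(s - 9) + β/(s + 7). α = 1/(9 + 7) = 1/16, β = 1/(-7 - 9) = -1/16
Result: (1/16)/(s - 9) - (1/16)/(s + 7)


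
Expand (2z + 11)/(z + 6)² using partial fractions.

(2z + 11) = P(z + 6) + Q. At z = -6: Q = 2·(-6) + 11 = -1. Coeff of z: P = 2
Result: 2/(z + 6) - 1/(z + 6)²


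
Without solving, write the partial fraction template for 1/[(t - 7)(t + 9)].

Distinct linear factors: P/(t - 7) + Q/(t + 9)


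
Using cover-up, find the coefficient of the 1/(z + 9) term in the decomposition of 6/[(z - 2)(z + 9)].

Cover (z + 9), set z=-9: 6/((z - 2) at z=-9) = 6/(-11) = -6/11


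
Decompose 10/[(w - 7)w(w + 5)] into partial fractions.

Using cover-up method: A = 5/42, B = -2/7, C = 1/6
Result: (5/42)/(w - 7) - (2/7)/w + (1/6)/(w + 5)


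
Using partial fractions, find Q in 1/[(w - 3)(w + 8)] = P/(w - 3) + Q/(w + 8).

Cover-up at w = -8: Q = 1/(-8 - 3) = -1/11


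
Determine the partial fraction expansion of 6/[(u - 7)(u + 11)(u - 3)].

Using cover-up method: A = 1/12, B = 1/42, C = -3/28
Result: (1/12)/(u - 7) + (1/42)/(u + 11) - (3/28)/(u - 3)


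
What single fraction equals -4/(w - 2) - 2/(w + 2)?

Common denominator (w - 2)(w + 2). Numerator: -4(w + 2) - 2(w - 2) = (-4w - 8) - (2w - 4) = -6w - 4
Result: (-6w - 4)/[(w - 2)(w + 2)]


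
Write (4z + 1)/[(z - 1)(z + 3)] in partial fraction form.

At z=1: α = (4·1 + 1)/(1 + 3) = 5/4. At z=-3: β = (4·(-3) + 1)/(-3 - 1) = 11/4
Result: (5/4)/(z - 1) + (11/4)/(z + 3)


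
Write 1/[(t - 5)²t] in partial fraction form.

Cover-up at t=0: γ = 1/(0 - 5)² = 1/25. Cover-up at t=5: β = 1/(5 - 0) = 1/5. Comparing t² coeff: α = -γ = -1/25
Result: (-1/25)/(t - 5) + (1/5)/(t - 5)² + (1/25)/t


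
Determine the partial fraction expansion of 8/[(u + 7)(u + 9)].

8/(u + 7)(u + 9) = A/(u + 7) + B/(u + 9). A = 8/(-7 + 9) = 4, B = 8/(-9 + 7) = -4
Result: 4/(u + 7) - 4/(u + 9)


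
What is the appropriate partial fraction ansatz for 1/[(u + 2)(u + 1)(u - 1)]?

Three distinct linear factors: P/(u + 2) + Q/(u + 1) + R/(u - 1)


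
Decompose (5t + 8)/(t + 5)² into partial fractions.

(5t + 8) = A(t + 5) + B. At t = -5: B = 5·(-5) + 8 = -17. Coeff of t: A = 5
Result: 5/(t + 5) - 17/(t + 5)²


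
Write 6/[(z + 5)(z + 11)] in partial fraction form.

6/(z + 5)(z + 11) = A/(z + 5) + B/(z + 11). A = 6/(-5 + 11) = 1, B = 6/(-11 + 5) = -1
Result: 1/(z + 5) - 1/(z + 11)


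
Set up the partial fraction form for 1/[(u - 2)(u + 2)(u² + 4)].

Two linear + quadratic: A/(u - 2) + B/(u + 2) + (Cu + D)/(u² + 4)


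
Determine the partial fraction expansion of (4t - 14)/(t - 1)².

(4t - 14) = α(t - 1) + β. At t = 1: β = 4·1 - 14 = -10. Coeff of t: α = 4
Result: 4/(t - 1) - 10/(t - 1)²


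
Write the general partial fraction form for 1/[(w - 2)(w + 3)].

Distinct linear factors: α/(w - 2) + β/(w + 3)


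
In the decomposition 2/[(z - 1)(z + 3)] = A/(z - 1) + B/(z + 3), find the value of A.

Cover-up at z = 1: A = 2/(1 + 3) = 2/4 = 1/2


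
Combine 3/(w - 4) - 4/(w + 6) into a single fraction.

Common denominator (w - 4)(w + 6). Numerator: 3(w + 6) - 4(w - 4) = (3w + 18) - (4w - 16) = -w + 34
Result: (-w + 34)/[(w - 4)(w + 6)]


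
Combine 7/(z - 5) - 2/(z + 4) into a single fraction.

Common denominator (z - 5)(z + 4). Numerator: 7(z + 4) - 2(z - 5) = (7z + 28) - (2z - 10) = 5z + 38
Result: (5z + 38)/[(z - 5)(z + 4)]


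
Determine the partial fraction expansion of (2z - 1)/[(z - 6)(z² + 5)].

At z=6: α = (2·6 - 1)/(6² + 5) = 11/41. β = -α = -11/41, γ = 2 - 6·α = 16/41
Result: (11/41)/(z - 6) - ((11/41)z - 16/41)/(z² + 5)


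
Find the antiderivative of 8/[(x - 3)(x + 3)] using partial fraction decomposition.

Decompose: 8/[(x - 3)(x + 3)] = (4/3)/(x - 3) - (4/3)/(x + 3). Integrate each term: (4/3) ln|(x - 3)| - (4/3) ln|(x + 3)| + C


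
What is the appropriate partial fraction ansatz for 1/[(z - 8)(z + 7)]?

Distinct linear factors: P/(z - 8) + Q/(z + 7)


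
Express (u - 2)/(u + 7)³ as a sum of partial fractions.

(u - 2) = P(u + 7)² + Q(u + 7) + R. At u = -7: R = 1·(-7) - 2 = -9. Coefficients: P = 0, Q = 1
Result: 1/(u + 7)² - 9/(u + 7)³


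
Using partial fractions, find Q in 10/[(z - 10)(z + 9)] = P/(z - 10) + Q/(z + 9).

Cover-up at z = -9: Q = 10/(-9 - 10) = -10/19


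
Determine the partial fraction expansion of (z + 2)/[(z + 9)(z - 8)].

At z=-9: P = (1·(-9) + 2)/(-9 - 8) = 7/17. At z=8: Q = (1·8 + 2)/(8 + 9) = 10/17
Result: (7/17)/(z + 9) + (10/17)/(z - 8)


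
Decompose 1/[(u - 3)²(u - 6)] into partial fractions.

Cover-up at u=6: C = 1/(6 - 3)² = 1/9. Cover-up at u=3: B = 1/(3 - 6) = -1/3. Comparing u² coeff: A = -C = -1/9
Result: (-1/9)/(u - 3) - (1/3)/(u - 3)² + (1/9)/(u - 6)


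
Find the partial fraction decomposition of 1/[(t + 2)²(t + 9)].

Cover-up at t=-9: γ = 1/(-9 + 2)² = 1/49. Cover-up at t=-2: β = 1/(-2 + 9) = 1/7. Comparing t² coeff: α = -γ = -1/49
Result: (-1/49)/(t + 2) + (1/7)/(t + 2)² + (1/49)/(t + 9)


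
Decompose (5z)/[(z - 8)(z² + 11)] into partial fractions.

At z=8: A = (5·8 + 0)/(8² + 11) = 8/15. B = -A = -8/15, C = 5 - 8·A = 11/15
Result: (8/15)/(z - 8) - ((8/15)z - 11/15)/(z² + 11)


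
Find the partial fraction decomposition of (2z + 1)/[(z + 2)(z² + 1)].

At z=-2: P = (2·(-2) + 1)/((-2)² + 1) = -3/5. Q = -P = 3/5, R = 2 - (-2)·P = 4/5
Result: (-3/5)/(z + 2) + ((3/5)z + 4/5)/(z² + 1)


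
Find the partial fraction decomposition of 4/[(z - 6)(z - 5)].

4/(z - 6)(z - 5) = P/(z - 6) + Q/(z - 5). P = 4/(6 - 5) = 4, Q = 4/(5 - 6) = -4
Result: 4/(z - 6) - 4/(z - 5)


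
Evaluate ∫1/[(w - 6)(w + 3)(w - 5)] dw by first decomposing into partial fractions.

Cover-up: P = 1/9, Q = 1/72, R = -1/8. Decomposition: (1/9)/(w - 6) + (1/72)/(w + 3) - (1/8)/(w - 5). Integrate each term: (1/9) ln|(w - 6)| + (1/72) ln|(w + 3)| - (1/8) ln|(w - 5)| + C


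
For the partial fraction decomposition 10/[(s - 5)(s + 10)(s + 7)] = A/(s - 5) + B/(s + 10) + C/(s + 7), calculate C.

Cover-up at s = -7: C = 10/[(-7 - 5)(-7 + 10)] = 10/[(-12)(3)] = -10/36 = -5/18


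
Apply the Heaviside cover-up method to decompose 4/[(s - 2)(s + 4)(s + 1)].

Cover (s - 2), s=2: A = 4/[(2 + 4)(2 + 1)] = 2/9. Cover (s + 4), s=-4: B = 4/[(-4 - 2)(-4 + 1)] = 2/9. Cover (s + 1), s=-1: C = 4/[(-1 - 2)(-1 + 4)] = -4/9.
Result: (2/9)/(s - 2) + (2/9)/(s + 4) - (4/9)/(s + 1)


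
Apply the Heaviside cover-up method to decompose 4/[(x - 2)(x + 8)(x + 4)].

Cover (x - 2), x=2: α = 4/[(2 + 8)(2 + 4)] = 1/15. Cover (x + 8), x=-8: β = 4/[(-8 - 2)(-8 + 4)] = 1/10. Cover (x + 4), x=-4: γ = 4/[(-4 - 2)(-4 + 8)] = -1/6.
Result: (1/15)/(x - 2) + (1/10)/(x + 8) - (1/6)/(x + 4)


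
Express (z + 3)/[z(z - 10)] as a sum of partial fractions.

At z=0: α = (1·0 + 3)/(0 - 10) = -3/10. At z=10: β = (1·10 + 3)/(10 - 0) = 13/10
Result: (-3/10)/z + (13/10)/(z - 10)


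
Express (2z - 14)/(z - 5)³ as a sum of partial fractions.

(2z - 14) = A(z - 5)² + B(z - 5) + C. At z = 5: C = 2·5 - 14 = -4. Coefficients: A = 0, B = 2
Result: 2/(z - 5)² - 4/(z - 5)³


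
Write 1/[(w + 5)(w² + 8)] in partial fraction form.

Cover-up at w = -5: A = 1/((-5)² + 8) = 1/33. Then B = -A = -1/33, C = -A·(0 - 5) = 5/33
Result: (1/33)/(w + 5) - ((1/33)w - 5/33)/(w² + 8)


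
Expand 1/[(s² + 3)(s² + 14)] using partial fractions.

Coefficient matching gives A = C = 0, B = 1/(14-3) = 1/11, D = -B = -1/11
Result: (1/11)/(s² + 3) - (1/11)/(s² + 14)


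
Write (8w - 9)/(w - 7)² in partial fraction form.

(8w - 9) = α(w - 7) + β. At w = 7: β = 8·7 - 9 = 47. Coeff of w: α = 8
Result: 8/(w - 7) + 47/(w - 7)²


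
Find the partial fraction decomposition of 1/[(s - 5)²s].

Cover-up at s=0: γ = 1/(0 - 5)² = 1/25. Cover-up at s=5: β = 1/(5 - 0) = 1/5. Comparing s² coeff: α = -γ = -1/25
Result: (-1/25)/(s - 5) + (1/5)/(s - 5)² + (1/25)/s


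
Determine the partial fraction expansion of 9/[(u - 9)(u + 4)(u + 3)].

Using cover-up method: A = 3/52, B = 9/13, C = -3/4
Result: (3/52)/(u - 9) + (9/13)/(u + 4) - (3/4)/(u + 3)


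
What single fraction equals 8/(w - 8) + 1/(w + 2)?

Common denominator (w - 8)(w + 2). Numerator: 8(w + 2) + 1(w - 8) = (8w + 16) + (w - 8) = 9w + 8
Result: (9w + 8)/[(w - 8)(w + 2)]


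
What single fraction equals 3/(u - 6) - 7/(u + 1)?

Common denominator (u - 6)(u + 1). Numerator: 3(u + 1) - 7(u - 6) = (3u + 3) - (7u - 42) = -4u + 45
Result: (-4u + 45)/[(u - 6)(u + 1)]


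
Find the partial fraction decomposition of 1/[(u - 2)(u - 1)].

1/(u - 2)(u - 1) = α/(u - 2) + β/(u - 1). α = 1/(2 - 1) = 1, β = 1/(1 - 2) = -1
Result: 1/(u - 2) - 1/(u - 1)


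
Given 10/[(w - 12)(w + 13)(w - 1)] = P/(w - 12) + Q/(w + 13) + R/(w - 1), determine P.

Cover-up at w = 12: P = 10/[(12 + 13)(12 - 1)] = 10/[(25)(11)] = 10/275 = 2/55


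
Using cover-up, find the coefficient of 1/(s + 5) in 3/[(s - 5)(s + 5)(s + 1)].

Cover (s + 5), set s=-5: 3/[(-5 - 5)(-5 + 1)] = 3/40


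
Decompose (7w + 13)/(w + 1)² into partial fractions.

(7w + 13) = α(w + 1) + β. At w = -1: β = 7·(-1) + 13 = 6. Coeff of w: α = 7
Result: 7/(w + 1) + 6/(w + 1)²


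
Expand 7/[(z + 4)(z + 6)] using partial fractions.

7/(z + 4)(z + 6) = P/(z + 4) + Q/(z + 6). P = 7/(-4 + 6) = 7/2, Q = 7/(-6 + 4) = -7/2
Result: (7/2)/(z + 4) - (7/2)/(z + 6)


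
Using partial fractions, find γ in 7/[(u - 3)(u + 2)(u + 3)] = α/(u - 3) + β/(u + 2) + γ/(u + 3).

Cover-up at u = -3: γ = 7/[(-3 - 3)(-3 + 2)] = 7/[(-6)(-1)] = 7/6


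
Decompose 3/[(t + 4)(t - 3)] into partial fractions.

3/(t + 4)(t - 3) = A/(t + 4) + B/(t - 3). A = 3/(-4 - 3) = -3/7, B = 3/(3 + 4) = 3/7
Result: (-3/7)/(t + 4) + (3/7)/(t - 3)


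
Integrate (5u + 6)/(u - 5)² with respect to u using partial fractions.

Decompose: P = 5, Q = 5·5 + 6 = 31, so (5u + 6)/(u - 5)² = 5/(u - 5) + 31/(u - 5)². Integrate: ∫ P/(u - 5) du = 5 ln|(u - 5)|; ∫ Q/(u - 5)² du = -31/(u - 5). Sum: 5 ln|(u - 5)| - 31/(u - 5) + C


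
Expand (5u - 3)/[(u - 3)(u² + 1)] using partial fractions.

At u=3: A = (5·3 - 3)/(3² + 1) = 6/5. B = -A = -6/5, C = 5 - 3·A = 7/5
Result: (6/5)/(u - 3) - ((6/5)u - 7/5)/(u² + 1)


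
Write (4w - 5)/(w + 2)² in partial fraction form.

(4w - 5) = A(w + 2) + B. At w = -2: B = 4·(-2) - 5 = -13. Coeff of w: A = 4
Result: 4/(w + 2) - 13/(w + 2)²


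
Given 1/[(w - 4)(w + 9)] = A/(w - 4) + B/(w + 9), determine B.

Cover-up at w = -9: B = 1/(-9 - 4) = -1/13


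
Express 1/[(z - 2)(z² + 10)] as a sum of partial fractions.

Cover-up at z = 2: A = 1/(2² + 10) = 1/14. Then B = -A = -1/14, C = -A·(0 + 2) = -1/7
Result: (1/14)/(z - 2) - ((1/14)z + 1/7)/(z² + 10)


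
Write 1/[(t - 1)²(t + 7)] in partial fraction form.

Cover-up at t=-7: C = 1/(-7 - 1)² = 1/64. Cover-up at t=1: B = 1/(1 + 7) = 1/8. Comparing t² coeff: A = -C = -1/64
Result: (-1/64)/(t - 1) + (1/8)/(t - 1)² + (1/64)/(t + 7)


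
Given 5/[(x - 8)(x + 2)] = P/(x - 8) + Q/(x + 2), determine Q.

Cover-up at x = -2: Q = 5/(-2 - 8) = -5/10 = -1/2


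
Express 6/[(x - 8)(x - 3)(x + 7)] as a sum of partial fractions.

Using cover-up method: P = 2/25, Q = -3/25, R = 1/25
Result: (2/25)/(x - 8) - (3/25)/(x - 3) + (1/25)/(x + 7)


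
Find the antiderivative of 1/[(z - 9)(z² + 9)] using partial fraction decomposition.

Cover-up at z=9: α = 1/(9²+9) = 1/90. Coeff matching: β = -1/90, γ = -1/10. Decomposition: (1/90)/(z - 9) - ((1/90)z + 1/10)/(z² + 9). Integrate: linear → ln, quadratic → (1/2)ln + arctan: (1/90) ln|(z - 9)| - (1/180) ln(z² + 9) - (1/30) arctan(z/3) + C
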